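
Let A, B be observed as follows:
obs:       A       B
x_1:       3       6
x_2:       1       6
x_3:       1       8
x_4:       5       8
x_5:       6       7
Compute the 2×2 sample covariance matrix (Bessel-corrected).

Step 1 — column means:
  mean(A) = (3 + 1 + 1 + 5 + 6) / 5 = 16/5 = 3.2
  mean(B) = (6 + 6 + 8 + 8 + 7) / 5 = 35/5 = 7

Step 2 — sample covariance S[i,j] = (1/(n-1)) · Σ_k (x_{k,i} - mean_i) · (x_{k,j} - mean_j), with n-1 = 4.
  S[A,A] = ((-0.2)·(-0.2) + (-2.2)·(-2.2) + (-2.2)·(-2.2) + (1.8)·(1.8) + (2.8)·(2.8)) / 4 = 20.8/4 = 5.2
  S[A,B] = ((-0.2)·(-1) + (-2.2)·(-1) + (-2.2)·(1) + (1.8)·(1) + (2.8)·(0)) / 4 = 2/4 = 0.5
  S[B,B] = ((-1)·(-1) + (-1)·(-1) + (1)·(1) + (1)·(1) + (0)·(0)) / 4 = 4/4 = 1

S is symmetric (S[j,i] = S[i,j]). Assembling:

S = [[5.2, 0.5],
 [0.5, 1]]


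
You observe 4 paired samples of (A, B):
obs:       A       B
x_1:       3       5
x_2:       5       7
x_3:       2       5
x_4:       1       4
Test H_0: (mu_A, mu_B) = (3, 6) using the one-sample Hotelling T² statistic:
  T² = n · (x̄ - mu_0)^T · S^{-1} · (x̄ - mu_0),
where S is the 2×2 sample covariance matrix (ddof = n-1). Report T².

Step 1 — sample mean vector:
  mean(A) = (3 + 5 + 2 + 1) / 4 = 11/4 = 2.75
  mean(B) = (5 + 7 + 5 + 4) / 4 = 21/4 = 5.25
  x̄ = (2.75, 5.25),  deviation x̄ - mu_0 = (2.75, 5.25) - (3, 6) = (-0.25, -0.75).

Step 2 — sample covariance matrix, S[i,j] = (1/(n-1)) · Σ_k (x_{k,i} - mean_i) · (x_{k,j} - mean_j), divisor n-1 = 3:
  S[A,A] = ((0.25)·(0.25) + (2.25)·(2.25) + (-0.75)·(-0.75) + (-1.75)·(-1.75)) / 3 = 8.75/3 = 2.9167
  S[A,B] = ((0.25)·(-0.25) + (2.25)·(1.75) + (-0.75)·(-0.25) + (-1.75)·(-1.25)) / 3 = 6.25/3 = 2.0833
  S[B,B] = ((-0.25)·(-0.25) + (1.75)·(1.75) + (-0.25)·(-0.25) + (-1.25)·(-1.25)) / 3 = 4.75/3 = 1.5833
  S = [[2.9167, 2.0833],
 [2.0833, 1.5833]].

Step 3 — invert S. det(S) = 2.9167·1.5833 - (2.0833)² = 0.2778.
  S^{-1} = (1/det) · [[d, -b], [-b, a]] = [[5.7, -7.5],
 [-7.5, 10.5]].

Step 4 — quadratic form (x̄ - mu_0)^T · S^{-1} · (x̄ - mu_0):
  S^{-1} · (x̄ - mu_0) = (4.2, -6),
  (x̄ - mu_0)^T · [...] = (-0.25)·(4.2) + (-0.75)·(-6) = 3.45.

Step 5 — scale by n: T² = 4 · 3.45 = 13.8.

T² ≈ 13.8


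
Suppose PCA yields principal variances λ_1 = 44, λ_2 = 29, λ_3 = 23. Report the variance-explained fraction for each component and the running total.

Step 1 — total variance = trace(Sigma) = Σ λ_i = 44 + 29 + 23 = 96.

Step 2 — fraction explained by component i = λ_i / Σ λ:
  PC1: 44/96 = 0.4583
  PC2: 29/96 = 0.3021
  PC3: 23/96 = 0.2396

Step 3 — cumulative fraction after k components = (λ_1 + ... + λ_k) / Σ λ:
  k = 1: 44/96 = 0.4583
  k = 2: (44 + 29)/96 = 73/96 = 0.7604
  k = 3: (44 + 29 + 23)/96 = 96/96 = 1

Summary (fraction, with percent):

explained: PC1 0.4583 (45.83%), PC2 0.3021 (30.21%), PC3 0.2396 (23.96%);  cumulative: 0.4583, 0.7604, 1


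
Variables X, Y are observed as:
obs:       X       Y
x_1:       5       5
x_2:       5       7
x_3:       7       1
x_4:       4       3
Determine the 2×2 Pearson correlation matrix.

Step 1 — column means:
  mean(X) = (5 + 5 + 7 + 4) / 4 = 21/4 = 5.25
  mean(Y) = (5 + 7 + 1 + 3) / 4 = 16/4 = 4

Step 2 — sample variances and covariances s[i,j] = (1/(n-1)) · Σ_k (x_{k,i} - mean_i) · (x_{k,j} - mean_j), with n-1 = 3:
  s[X,X] = ((-0.25)·(-0.25) + (-0.25)·(-0.25) + (1.75)·(1.75) + (-1.25)·(-1.25)) / 3 = 4.75/3 = 1.5833
  s[X,Y] = ((-0.25)·(1) + (-0.25)·(3) + (1.75)·(-3) + (-1.25)·(-1)) / 3 = -5/3 = -1.6667
  s[Y,Y] = ((1)·(1) + (3)·(3) + (-3)·(-3) + (-1)·(-1)) / 3 = 20/3 = 6.6667
  Sample standard deviations s_i = √(s[i,i]):
  s(X) = √(1.5833) = 1.2583
  s(Y) = √(6.6667) = 2.582

Step 3 — r_{ij} = s_{ij} / (s_i · s_j):
  r[X,X] = 1 (diagonal).
  r[X,Y] = -1.6667 / (1.2583 · 2.582) = -1.6667 / 3.2489 = -0.513
  r[Y,Y] = 1 (diagonal).

R is symmetric with unit diagonal. Assembling:

R = [[1, -0.513],
 [-0.513, 1]]


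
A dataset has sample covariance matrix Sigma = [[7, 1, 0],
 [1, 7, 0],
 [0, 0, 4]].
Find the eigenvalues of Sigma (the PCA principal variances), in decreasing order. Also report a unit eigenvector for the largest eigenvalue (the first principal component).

Step 1 — characteristic polynomial p(λ) = det(λI - Sigma) = λ³ - tr·λ² + c_1·λ - det, where tr = trace, c_1 = sum of the principal 2×2 minors, det = det(Sigma):
  tr = 7 + 7 + 4 = 18,
  c_1 = (7·7 - (1)²) + (7·4 - (0)²) + (7·4 - (0)²) = 48 + 28 + 28 = 104,
  det = 7·(7·4 - (0)²) - (1)·((1)·4 - (0)·(0)) + (0)·((1)·(0) - 7·(0)) = 7·(28) - (1)·(4) + (0)·(0) = 192.
  So p(λ) = λ³ - 18λ² + 104λ - 192.
Step 2 — look for an integer root (rational root theorem: any rational root is an integer divisor of 192). Testing λ = 4:
  p(4) = 64 - 288 + 416 - 192 = 0  ✓
  Dividing out (λ - 4): p(λ) = (λ - 4)(λ² - 14λ + 48).
Step 3 — remaining eigenvalues from the quadratic λ² - 14λ + 48 = 0:
  Δ = 14² - 4·48 = 196 - 192 = 4,  λ = (14 ± √4)/2 = (14 ± 2)/2 = 8 or 6.
  Sorted: λ_1 = 8,  λ_2 = 6,  λ_3 = 4  (check: sum = 18 = tr ✓).

Step 4 — unit eigenvector for λ_1 = 8: v spans the null space of (Sigma - λ_1 I), whose rows are
  r_1 = (-1, 1, 0),  r_2 = (1, -1, 0),  r_3 = (0, 0, -4).
  v is orthogonal to every row, so take v ∝ r_1 × r_3 = ((1)·(-4) - (0)·(0), (0)·(0) - (-1)·(-4), (-1)·(0) - (1)·(0)) = (-4, -4, 0).
  Rescale (divide by 4; multiply by -1 so the first nonzero entry is positive): u = (1, 1, 0).
  ||u|| = √((1)² + (1)² + (0)²) = √(2) ≈ 1.4142,  v_1 = u/||u|| ≈ (0.7071, 0.7071, 0) (||v_1|| = 1).

λ_1 = 8,  λ_2 = 6,  λ_3 = 4;  v_1 ≈ (0.7071, 0.7071, 0)


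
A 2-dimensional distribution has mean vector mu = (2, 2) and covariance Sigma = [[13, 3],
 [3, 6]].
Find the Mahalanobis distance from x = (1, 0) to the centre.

Step 1 — centre the observation: (x - mu) = (-1, -2).

Step 2 — invert Sigma. det(Sigma) = 13·6 - (3)² = 69.
  Sigma^{-1} = (1/det) · [[d, -b], [-b, a]] = [[0.087, -0.0435],
 [-0.0435, 0.1884]].

Step 3 — form the quadratic (x - mu)^T · Sigma^{-1} · (x - mu):
  Sigma^{-1} · (x - mu) = (0, -0.3333).
  (x - mu)^T · [Sigma^{-1} · (x - mu)] = (-1)·(0) + (-2)·(-0.3333) = 0.6667.

Step 4 — take square root: d = √(0.6667) ≈ 0.8165.

d(x, mu) = √(0.6667) ≈ 0.8165


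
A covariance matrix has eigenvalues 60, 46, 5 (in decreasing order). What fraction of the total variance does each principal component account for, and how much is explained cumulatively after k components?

Step 1 — total variance = trace(Sigma) = Σ λ_i = 60 + 46 + 5 = 111.

Step 2 — fraction explained by component i = λ_i / Σ λ:
  PC1: 60/111 = 0.5405
  PC2: 46/111 = 0.4144
  PC3: 5/111 = 0.045

Step 3 — cumulative fraction after k components = (λ_1 + ... + λ_k) / Σ λ:
  k = 1: 60/111 = 0.5405
  k = 2: (60 + 46)/111 = 106/111 = 0.955
  k = 3: (60 + 46 + 5)/111 = 111/111 = 1

Summary (fraction, with percent):

explained: PC1 0.5405 (54.05%), PC2 0.4144 (41.44%), PC3 0.045 (4.5%);  cumulative: 0.5405, 0.955, 1


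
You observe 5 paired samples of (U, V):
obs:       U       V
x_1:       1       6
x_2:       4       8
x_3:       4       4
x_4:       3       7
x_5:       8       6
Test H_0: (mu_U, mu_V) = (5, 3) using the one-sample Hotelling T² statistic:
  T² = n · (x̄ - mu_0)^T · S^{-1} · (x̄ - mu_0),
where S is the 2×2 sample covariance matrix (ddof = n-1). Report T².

Step 1 — sample mean vector:
  mean(U) = (1 + 4 + 4 + 3 + 8) / 5 = 20/5 = 4
  mean(V) = (6 + 8 + 4 + 7 + 6) / 5 = 31/5 = 6.2
  x̄ = (4, 6.2),  deviation x̄ - mu_0 = (4, 6.2) - (5, 3) = (-1, 3.2).

Step 2 — sample covariance matrix, S[i,j] = (1/(n-1)) · Σ_k (x_{k,i} - mean_i) · (x_{k,j} - mean_j), divisor n-1 = 4:
  S[U,U] = ((-3)·(-3) + (0)·(0) + (0)·(0) + (-1)·(-1) + (4)·(4)) / 4 = 26/4 = 6.5
  S[U,V] = ((-3)·(-0.2) + (0)·(1.8) + (0)·(-2.2) + (-1)·(0.8) + (4)·(-0.2)) / 4 = -1/4 = -0.25
  S[V,V] = ((-0.2)·(-0.2) + (1.8)·(1.8) + (-2.2)·(-2.2) + (0.8)·(0.8) + (-0.2)·(-0.2)) / 4 = 8.8/4 = 2.2
  S = [[6.5, -0.25],
 [-0.25, 2.2]].

Step 3 — invert S. det(S) = 6.5·2.2 - (-0.25)² = 14.2375.
  S^{-1} = (1/det) · [[d, -b], [-b, a]] = [[0.1545, 0.0176],
 [0.0176, 0.4565]].

Step 4 — quadratic form (x̄ - mu_0)^T · S^{-1} · (x̄ - mu_0):
  S^{-1} · (x̄ - mu_0) = (-0.0983, 1.4434),
  (x̄ - mu_0)^T · [...] = (-1)·(-0.0983) + (3.2)·(1.4434) = 4.7171.

Step 5 — scale by n: T² = 5 · 4.7171 = 23.5856.

T² ≈ 23.5856


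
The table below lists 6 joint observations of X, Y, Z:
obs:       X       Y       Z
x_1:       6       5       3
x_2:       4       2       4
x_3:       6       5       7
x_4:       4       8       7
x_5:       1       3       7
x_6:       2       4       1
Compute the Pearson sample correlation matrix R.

Step 1 — column means:
  mean(X) = (6 + 4 + 6 + 4 + 1 + 2) / 6 = 23/6 = 3.8333
  mean(Y) = (5 + 2 + 5 + 8 + 3 + 4) / 6 = 27/6 = 4.5
  mean(Z) = (3 + 4 + 7 + 7 + 7 + 1) / 6 = 29/6 = 4.8333

Step 2 — sample variances and covariances s[i,j] = (1/(n-1)) · Σ_k (x_{k,i} - mean_i) · (x_{k,j} - mean_j), with n-1 = 5:
  s[X,X] = ((2.1667)·(2.1667) + (0.1667)·(0.1667) + (2.1667)·(2.1667) + (0.1667)·(0.1667) + (-2.8333)·(-2.8333) + (-1.8333)·(-1.8333)) / 5 = 20.8333/5 = 4.1667
  s[X,Y] = ((2.1667)·(0.5) + (0.1667)·(-2.5) + (2.1667)·(0.5) + (0.1667)·(3.5) + (-2.8333)·(-1.5) + (-1.8333)·(-0.5)) / 5 = 7.5/5 = 1.5
  s[X,Z] = ((2.1667)·(-1.8333) + (0.1667)·(-0.8333) + (2.1667)·(2.1667) + (0.1667)·(2.1667) + (-2.8333)·(2.1667) + (-1.8333)·(-3.8333)) / 5 = 1.8333/5 = 0.3667
  s[Y,Y] = ((0.5)·(0.5) + (-2.5)·(-2.5) + (0.5)·(0.5) + (3.5)·(3.5) + (-1.5)·(-1.5) + (-0.5)·(-0.5)) / 5 = 21.5/5 = 4.3
  s[Y,Z] = ((0.5)·(-1.8333) + (-2.5)·(-0.8333) + (0.5)·(2.1667) + (3.5)·(2.1667) + (-1.5)·(2.1667) + (-0.5)·(-3.8333)) / 5 = 8.5/5 = 1.7
  s[Z,Z] = ((-1.8333)·(-1.8333) + (-0.8333)·(-0.8333) + (2.1667)·(2.1667) + (2.1667)·(2.1667) + (2.1667)·(2.1667) + (-3.8333)·(-3.8333)) / 5 = 32.8333/5 = 6.5667
  Sample standard deviations s_i = √(s[i,i]):
  s(X) = √(4.1667) = 2.0412
  s(Y) = √(4.3) = 2.0736
  s(Z) = √(6.5667) = 2.5626

Step 3 — r_{ij} = s_{ij} / (s_i · s_j):
  r[X,X] = 1 (diagonal).
  r[X,Y] = 1.5 / (2.0412 · 2.0736) = 1.5 / 4.2328 = 0.3544
  r[X,Z] = 0.3667 / (2.0412 · 2.5626) = 0.3667 / 5.2308 = 0.0701
  r[Y,Y] = 1 (diagonal).
  r[Y,Z] = 1.7 / (2.0736 · 2.5626) = 1.7 / 5.3138 = 0.3199
  r[Z,Z] = 1 (diagonal).

R is symmetric with unit diagonal. Assembling:

R = [[1, 0.3544, 0.0701],
 [0.3544, 1, 0.3199],
 [0.0701, 0.3199, 1]]


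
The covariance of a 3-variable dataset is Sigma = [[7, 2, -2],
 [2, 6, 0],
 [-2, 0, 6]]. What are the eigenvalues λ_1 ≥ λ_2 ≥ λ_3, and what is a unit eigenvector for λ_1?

Step 1 — characteristic polynomial p(λ) = det(λI - Sigma) = λ³ - tr·λ² + c_1·λ - det, where tr = trace, c_1 = sum of the principal 2×2 minors, det = det(Sigma):
  tr = 7 + 6 + 6 = 19,
  c_1 = (7·6 - (2)²) + (7·6 - (-2)²) + (6·6 - (0)²) = 38 + 38 + 36 = 112,
  det = 7·(6·6 - (0)²) - (2)·((2)·6 - (0)·(-2)) + (-2)·((2)·(0) - 6·(-2)) = 7·(36) - (2)·(12) + (-2)·(12) = 204.
  So p(λ) = λ³ - 19λ² + 112λ - 204.
Step 2 — look for an integer root (rational root theorem: any rational root is an integer divisor of 204). Testing λ = 6:
  p(6) = 216 - 684 + 672 - 204 = 0  ✓
  Dividing out (λ - 6): p(λ) = (λ - 6)(λ² - 13λ + 34).
Step 3 — remaining eigenvalues from the quadratic λ² - 13λ + 34 = 0:
  Δ = 13² - 4·34 = 169 - 136 = 33,  λ = (13 ± √33)/2 = (13 ± 5.7446)/2 ≈ 9.3723 or 3.6277.
  Sorted: λ_1 = 9.3723,  λ_2 = 6,  λ_3 = 3.6277  (check: sum = 19 = tr ✓).

Step 4 — unit eigenvector for λ_1 ≈ 9.3723: v spans the null space of (Sigma - λ_1 I), whose rows are
  r_1 = (-2.3723, 2, -2),  r_2 = (2, -3.3723, 0),  r_3 = (-2, 0, -3.3723).
  v is orthogonal to every row, so take v ∝ r_1 × r_2 = ((2)·(0) - (-2)·(-3.3723), (-2)·(2) - (-2.3723)·(0), (-2.3723)·(-3.3723) - (2)·(2)) ≈ (-6.7446, -4, 4).
  Rescale (multiply by -1 so the first nonzero entry is positive): u = (6.7446, 4, -4).
  ||u|| = √((6.7446)² + (4)² + (-4)²) = √(77.4891) ≈ 8.8028,  v_1 = u/||u|| ≈ (0.7662, 0.4544, -0.4544) (||v_1|| = 1).

λ_1 = 9.3723,  λ_2 = 6,  λ_3 = 3.6277;  v_1 ≈ (0.7662, 0.4544, -0.4544)


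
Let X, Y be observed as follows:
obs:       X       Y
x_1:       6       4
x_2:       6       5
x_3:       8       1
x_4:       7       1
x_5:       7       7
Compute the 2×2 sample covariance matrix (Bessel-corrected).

Step 1 — column means:
  mean(X) = (6 + 6 + 8 + 7 + 7) / 5 = 34/5 = 6.8
  mean(Y) = (4 + 5 + 1 + 1 + 7) / 5 = 18/5 = 3.6

Step 2 — sample covariance S[i,j] = (1/(n-1)) · Σ_k (x_{k,i} - mean_i) · (x_{k,j} - mean_j), with n-1 = 4.
  S[X,X] = ((-0.8)·(-0.8) + (-0.8)·(-0.8) + (1.2)·(1.2) + (0.2)·(0.2) + (0.2)·(0.2)) / 4 = 2.8/4 = 0.7
  S[X,Y] = ((-0.8)·(0.4) + (-0.8)·(1.4) + (1.2)·(-2.6) + (0.2)·(-2.6) + (0.2)·(3.4)) / 4 = -4.4/4 = -1.1
  S[Y,Y] = ((0.4)·(0.4) + (1.4)·(1.4) + (-2.6)·(-2.6) + (-2.6)·(-2.6) + (3.4)·(3.4)) / 4 = 27.2/4 = 6.8

S is symmetric (S[j,i] = S[i,j]). Assembling:

S = [[0.7, -1.1],
 [-1.1, 6.8]]


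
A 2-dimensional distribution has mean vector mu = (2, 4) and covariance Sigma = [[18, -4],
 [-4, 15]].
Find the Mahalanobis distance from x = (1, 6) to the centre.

Step 1 — centre the observation: (x - mu) = (-1, 2).

Step 2 — invert Sigma. det(Sigma) = 18·15 - (-4)² = 254.
  Sigma^{-1} = (1/det) · [[d, -b], [-b, a]] = [[0.0591, 0.0157],
 [0.0157, 0.0709]].

Step 3 — form the quadratic (x - mu)^T · Sigma^{-1} · (x - mu):
  Sigma^{-1} · (x - mu) = (-0.0276, 0.126).
  (x - mu)^T · [Sigma^{-1} · (x - mu)] = (-1)·(-0.0276) + (2)·(0.126) = 0.2795.

Step 4 — take square root: d = √(0.2795) ≈ 0.5287.

d(x, mu) = √(0.2795) ≈ 0.5287


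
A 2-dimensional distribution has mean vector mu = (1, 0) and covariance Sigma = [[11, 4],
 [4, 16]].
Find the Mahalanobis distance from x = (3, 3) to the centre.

Step 1 — centre the observation: (x - mu) = (2, 3).

Step 2 — invert Sigma. det(Sigma) = 11·16 - (4)² = 160.
  Sigma^{-1} = (1/det) · [[d, -b], [-b, a]] = [[0.1, -0.025],
 [-0.025, 0.0688]].

Step 3 — form the quadratic (x - mu)^T · Sigma^{-1} · (x - mu):
  Sigma^{-1} · (x - mu) = (0.125, 0.1562).
  (x - mu)^T · [Sigma^{-1} · (x - mu)] = (2)·(0.125) + (3)·(0.1562) = 0.7188.

Step 4 — take square root: d = √(0.7188) ≈ 0.8478.

d(x, mu) = √(0.7188) ≈ 0.8478


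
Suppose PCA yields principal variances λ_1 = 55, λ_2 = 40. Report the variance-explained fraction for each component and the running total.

Step 1 — total variance = trace(Sigma) = Σ λ_i = 55 + 40 = 95.

Step 2 — fraction explained by component i = λ_i / Σ λ:
  PC1: 55/95 = 0.5789
  PC2: 40/95 = 0.4211

Step 3 — cumulative fraction after k components = (λ_1 + ... + λ_k) / Σ λ:
  k = 1: 55/95 = 0.5789
  k = 2: (55 + 40)/95 = 95/95 = 1

Summary (fraction, with percent):

explained: PC1 0.5789 (57.89%), PC2 0.4211 (42.11%);  cumulative: 0.5789, 1


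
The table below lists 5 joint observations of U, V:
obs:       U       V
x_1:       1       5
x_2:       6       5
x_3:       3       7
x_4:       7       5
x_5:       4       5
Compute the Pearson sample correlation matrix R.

Step 1 — column means:
  mean(U) = (1 + 6 + 3 + 7 + 4) / 5 = 21/5 = 4.2
  mean(V) = (5 + 5 + 7 + 5 + 5) / 5 = 27/5 = 5.4

Step 2 — sample variances and covariances s[i,j] = (1/(n-1)) · Σ_k (x_{k,i} - mean_i) · (x_{k,j} - mean_j), with n-1 = 4:
  s[U,U] = ((-3.2)·(-3.2) + (1.8)·(1.8) + (-1.2)·(-1.2) + (2.8)·(2.8) + (-0.2)·(-0.2)) / 4 = 22.8/4 = 5.7
  s[U,V] = ((-3.2)·(-0.4) + (1.8)·(-0.4) + (-1.2)·(1.6) + (2.8)·(-0.4) + (-0.2)·(-0.4)) / 4 = -2.4/4 = -0.6
  s[V,V] = ((-0.4)·(-0.4) + (-0.4)·(-0.4) + (1.6)·(1.6) + (-0.4)·(-0.4) + (-0.4)·(-0.4)) / 4 = 3.2/4 = 0.8
  Sample standard deviations s_i = √(s[i,i]):
  s(U) = √(5.7) = 2.3875
  s(V) = √(0.8) = 0.8944

Step 3 — r_{ij} = s_{ij} / (s_i · s_j):
  r[U,U] = 1 (diagonal).
  r[U,V] = -0.6 / (2.3875 · 0.8944) = -0.6 / 2.1354 = -0.281
  r[V,V] = 1 (diagonal).

R is symmetric with unit diagonal. Assembling:

R = [[1, -0.281],
 [-0.281, 1]]


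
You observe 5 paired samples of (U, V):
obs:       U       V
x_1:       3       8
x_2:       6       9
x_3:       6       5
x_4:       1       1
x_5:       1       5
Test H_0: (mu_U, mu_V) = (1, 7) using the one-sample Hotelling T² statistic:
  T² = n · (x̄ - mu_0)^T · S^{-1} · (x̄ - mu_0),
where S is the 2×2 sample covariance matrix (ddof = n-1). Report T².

Step 1 — sample mean vector:
  mean(U) = (3 + 6 + 6 + 1 + 1) / 5 = 17/5 = 3.4
  mean(V) = (8 + 9 + 5 + 1 + 5) / 5 = 28/5 = 5.6
  x̄ = (3.4, 5.6),  deviation x̄ - mu_0 = (3.4, 5.6) - (1, 7) = (2.4, -1.4).

Step 2 — sample covariance matrix, S[i,j] = (1/(n-1)) · Σ_k (x_{k,i} - mean_i) · (x_{k,j} - mean_j), divisor n-1 = 4:
  S[U,U] = ((-0.4)·(-0.4) + (2.6)·(2.6) + (2.6)·(2.6) + (-2.4)·(-2.4) + (-2.4)·(-2.4)) / 4 = 25.2/4 = 6.3
  S[U,V] = ((-0.4)·(2.4) + (2.6)·(3.4) + (2.6)·(-0.6) + (-2.4)·(-4.6) + (-2.4)·(-0.6)) / 4 = 18.8/4 = 4.7
  S[V,V] = ((2.4)·(2.4) + (3.4)·(3.4) + (-0.6)·(-0.6) + (-4.6)·(-4.6) + (-0.6)·(-0.6)) / 4 = 39.2/4 = 9.8
  S = [[6.3, 4.7],
 [4.7, 9.8]].

Step 3 — invert S. det(S) = 6.3·9.8 - (4.7)² = 39.65.
  S^{-1} = (1/det) · [[d, -b], [-b, a]] = [[0.2472, -0.1185],
 [-0.1185, 0.1589]].

Step 4 — quadratic form (x̄ - mu_0)^T · S^{-1} · (x̄ - mu_0):
  S^{-1} · (x̄ - mu_0) = (0.7591, -0.5069),
  (x̄ - mu_0)^T · [...] = (2.4)·(0.7591) + (-1.4)·(-0.5069) = 2.5317.

Step 5 — scale by n: T² = 5 · 2.5317 = 12.6583.

T² ≈ 12.6583


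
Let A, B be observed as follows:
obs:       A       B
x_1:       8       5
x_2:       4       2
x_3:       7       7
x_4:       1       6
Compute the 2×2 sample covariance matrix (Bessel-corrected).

Step 1 — column means:
  mean(A) = (8 + 4 + 7 + 1) / 4 = 20/4 = 5
  mean(B) = (5 + 2 + 7 + 6) / 4 = 20/4 = 5

Step 2 — sample covariance S[i,j] = (1/(n-1)) · Σ_k (x_{k,i} - mean_i) · (x_{k,j} - mean_j), with n-1 = 3.
  S[A,A] = ((3)·(3) + (-1)·(-1) + (2)·(2) + (-4)·(-4)) / 3 = 30/3 = 10
  S[A,B] = ((3)·(0) + (-1)·(-3) + (2)·(2) + (-4)·(1)) / 3 = 3/3 = 1
  S[B,B] = ((0)·(0) + (-3)·(-3) + (2)·(2) + (1)·(1)) / 3 = 14/3 = 4.6667

S is symmetric (S[j,i] = S[i,j]). Assembling:

S = [[10, 1],
 [1, 4.6667]]


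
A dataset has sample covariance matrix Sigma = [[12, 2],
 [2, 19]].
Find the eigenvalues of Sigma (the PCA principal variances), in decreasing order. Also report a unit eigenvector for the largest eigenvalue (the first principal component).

Step 1 — characteristic polynomial of 2×2 Sigma:
  det(Sigma - λI) = λ² - trace · λ + det = 0.
  trace = 12 + 19 = 31, det = 12·19 - (2)² = 224.
Step 2 — discriminant:
  Δ = trace² - 4·det = 961 - 896 = 65.
Step 3 — eigenvalues:
  λ = (trace ± √Δ)/2 = (31 ± 8.0623)/2,
  λ_1 = 19.5311,  λ_2 = 11.4689.

Step 4 — unit eigenvector for λ_1: solve (Sigma - λ_1 I)v = 0. First row:
  (12 - 19.5311)·v_x + (2)·v_y = 0, i.e. (-7.5311)·v_x + (2)·v_y = 0,
  so v ∝ (b, λ_1 - a) = (2, 7.5311) = u.
  ||u|| = √((2)² + (7.5311)²) = √(60.7179) ≈ 7.7922,
  v_1 = u/||u|| ≈ (0.2567, 0.9665) (||v_1|| = 1).

λ_1 = 19.5311,  λ_2 = 11.4689;  v_1 ≈ (0.2567, 0.9665)


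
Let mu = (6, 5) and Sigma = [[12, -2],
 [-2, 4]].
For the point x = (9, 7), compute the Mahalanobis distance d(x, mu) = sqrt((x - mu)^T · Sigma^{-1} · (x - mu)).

Step 1 — centre the observation: (x - mu) = (3, 2).

Step 2 — invert Sigma. det(Sigma) = 12·4 - (-2)² = 44.
  Sigma^{-1} = (1/det) · [[d, -b], [-b, a]] = [[0.0909, 0.0455],
 [0.0455, 0.2727]].

Step 3 — form the quadratic (x - mu)^T · Sigma^{-1} · (x - mu):
  Sigma^{-1} · (x - mu) = (0.3636, 0.6818).
  (x - mu)^T · [Sigma^{-1} · (x - mu)] = (3)·(0.3636) + (2)·(0.6818) = 2.4545.

Step 4 — take square root: d = √(2.4545) ≈ 1.5667.

d(x, mu) = √(2.4545) ≈ 1.5667


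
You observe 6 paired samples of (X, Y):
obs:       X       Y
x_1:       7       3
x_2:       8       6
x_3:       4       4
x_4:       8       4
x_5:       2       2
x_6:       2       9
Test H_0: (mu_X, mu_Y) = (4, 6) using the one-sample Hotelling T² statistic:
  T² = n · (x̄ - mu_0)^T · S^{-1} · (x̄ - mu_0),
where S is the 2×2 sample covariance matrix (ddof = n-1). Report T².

Step 1 — sample mean vector:
  mean(X) = (7 + 8 + 4 + 8 + 2 + 2) / 6 = 31/6 = 5.1667
  mean(Y) = (3 + 6 + 4 + 4 + 2 + 9) / 6 = 28/6 = 4.6667
  x̄ = (5.1667, 4.6667),  deviation x̄ - mu_0 = (5.1667, 4.6667) - (4, 6) = (1.1667, -1.3333).

Step 2 — sample covariance matrix, S[i,j] = (1/(n-1)) · Σ_k (x_{k,i} - mean_i) · (x_{k,j} - mean_j), divisor n-1 = 5:
  S[X,X] = ((1.8333)·(1.8333) + (2.8333)·(2.8333) + (-1.1667)·(-1.1667) + (2.8333)·(2.8333) + (-3.1667)·(-3.1667) + (-3.1667)·(-3.1667)) / 5 = 40.8333/5 = 8.1667
  S[X,Y] = ((1.8333)·(-1.6667) + (2.8333)·(1.3333) + (-1.1667)·(-0.6667) + (2.8333)·(-0.6667) + (-3.1667)·(-2.6667) + (-3.1667)·(4.3333)) / 5 = -5.6667/5 = -1.1333
  S[Y,Y] = ((-1.6667)·(-1.6667) + (1.3333)·(1.3333) + (-0.6667)·(-0.6667) + (-0.6667)·(-0.6667) + (-2.6667)·(-2.6667) + (4.3333)·(4.3333)) / 5 = 31.3333/5 = 6.2667
  S = [[8.1667, -1.1333],
 [-1.1333, 6.2667]].

Step 3 — invert S. det(S) = 8.1667·6.2667 - (-1.1333)² = 49.8933.
  S^{-1} = (1/det) · [[d, -b], [-b, a]] = [[0.1256, 0.0227],
 [0.0227, 0.1637]].

Step 4 — quadratic form (x̄ - mu_0)^T · S^{-1} · (x̄ - mu_0):
  S^{-1} · (x̄ - mu_0) = (0.1162, -0.1917),
  (x̄ - mu_0)^T · [...] = (1.1667)·(0.1162) + (-1.3333)·(-0.1917) = 0.3913.

Step 5 — scale by n: T² = 6 · 0.3913 = 2.3477.

T² ≈ 2.3477


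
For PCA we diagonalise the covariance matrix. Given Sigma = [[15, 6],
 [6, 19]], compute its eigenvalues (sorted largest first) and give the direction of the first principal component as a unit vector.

Step 1 — characteristic polynomial of 2×2 Sigma:
  det(Sigma - λI) = λ² - trace · λ + det = 0.
  trace = 15 + 19 = 34, det = 15·19 - (6)² = 249.
Step 2 — discriminant:
  Δ = trace² - 4·det = 1156 - 996 = 160.
Step 3 — eigenvalues:
  λ = (trace ± √Δ)/2 = (34 ± 12.6491)/2,
  λ_1 = 23.3246,  λ_2 = 10.6754.

Step 4 — unit eigenvector for λ_1: solve (Sigma - λ_1 I)v = 0. First row:
  (15 - 23.3246)·v_x + (6)·v_y = 0, i.e. (-8.3246)·v_x + (6)·v_y = 0,
  so v ∝ (b, λ_1 - a) = (6, 8.3246) = u.
  ||u|| = √((6)² + (8.3246)²) = √(105.2982) ≈ 10.2615,
  v_1 = u/||u|| ≈ (0.5847, 0.8112) (||v_1|| = 1).

λ_1 = 23.3246,  λ_2 = 10.6754;  v_1 ≈ (0.5847, 0.8112)


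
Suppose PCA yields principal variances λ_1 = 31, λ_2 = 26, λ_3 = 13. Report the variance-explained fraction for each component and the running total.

Step 1 — total variance = trace(Sigma) = Σ λ_i = 31 + 26 + 13 = 70.

Step 2 — fraction explained by component i = λ_i / Σ λ:
  PC1: 31/70 = 0.4429
  PC2: 26/70 = 0.3714
  PC3: 13/70 = 0.1857

Step 3 — cumulative fraction after k components = (λ_1 + ... + λ_k) / Σ λ:
  k = 1: 31/70 = 0.4429
  k = 2: (31 + 26)/70 = 57/70 = 0.8143
  k = 3: (31 + 26 + 13)/70 = 70/70 = 1

Summary (fraction, with percent):

explained: PC1 0.4429 (44.29%), PC2 0.3714 (37.14%), PC3 0.1857 (18.57%);  cumulative: 0.4429, 0.8143, 1


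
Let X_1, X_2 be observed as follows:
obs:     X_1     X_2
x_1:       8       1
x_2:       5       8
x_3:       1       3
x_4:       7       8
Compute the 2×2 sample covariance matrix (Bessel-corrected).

Step 1 — column means:
  mean(X_1) = (8 + 5 + 1 + 7) / 4 = 21/4 = 5.25
  mean(X_2) = (1 + 8 + 3 + 8) / 4 = 20/4 = 5

Step 2 — sample covariance S[i,j] = (1/(n-1)) · Σ_k (x_{k,i} - mean_i) · (x_{k,j} - mean_j), with n-1 = 3.
  S[X_1,X_1] = ((2.75)·(2.75) + (-0.25)·(-0.25) + (-4.25)·(-4.25) + (1.75)·(1.75)) / 3 = 28.75/3 = 9.5833
  S[X_1,X_2] = ((2.75)·(-4) + (-0.25)·(3) + (-4.25)·(-2) + (1.75)·(3)) / 3 = 2/3 = 0.6667
  S[X_2,X_2] = ((-4)·(-4) + (3)·(3) + (-2)·(-2) + (3)·(3)) / 3 = 38/3 = 12.6667

S is symmetric (S[j,i] = S[i,j]). Assembling:

S = [[9.5833, 0.6667],
 [0.6667, 12.6667]]


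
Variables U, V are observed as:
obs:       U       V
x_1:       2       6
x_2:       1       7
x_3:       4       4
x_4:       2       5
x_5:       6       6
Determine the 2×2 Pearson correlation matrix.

Step 1 — column means:
  mean(U) = (2 + 1 + 4 + 2 + 6) / 5 = 15/5 = 3
  mean(V) = (6 + 7 + 4 + 5 + 6) / 5 = 28/5 = 5.6

Step 2 — sample variances and covariances s[i,j] = (1/(n-1)) · Σ_k (x_{k,i} - mean_i) · (x_{k,j} - mean_j), with n-1 = 4:
  s[U,U] = ((-1)·(-1) + (-2)·(-2) + (1)·(1) + (-1)·(-1) + (3)·(3)) / 4 = 16/4 = 4
  s[U,V] = ((-1)·(0.4) + (-2)·(1.4) + (1)·(-1.6) + (-1)·(-0.6) + (3)·(0.4)) / 4 = -3/4 = -0.75
  s[V,V] = ((0.4)·(0.4) + (1.4)·(1.4) + (-1.6)·(-1.6) + (-0.6)·(-0.6) + (0.4)·(0.4)) / 4 = 5.2/4 = 1.3
  Sample standard deviations s_i = √(s[i,i]):
  s(U) = √(4) = 2
  s(V) = √(1.3) = 1.1402

Step 3 — r_{ij} = s_{ij} / (s_i · s_j):
  r[U,U] = 1 (diagonal).
  r[U,V] = -0.75 / (2 · 1.1402) = -0.75 / 2.2804 = -0.3289
  r[V,V] = 1 (diagonal).

R is symmetric with unit diagonal. Assembling:

R = [[1, -0.3289],
 [-0.3289, 1]]


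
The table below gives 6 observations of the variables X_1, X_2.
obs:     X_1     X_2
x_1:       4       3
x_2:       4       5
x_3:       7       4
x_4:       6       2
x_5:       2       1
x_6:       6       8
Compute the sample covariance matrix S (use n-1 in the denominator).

Step 1 — column means:
  mean(X_1) = (4 + 4 + 7 + 6 + 2 + 6) / 6 = 29/6 = 4.8333
  mean(X_2) = (3 + 5 + 4 + 2 + 1 + 8) / 6 = 23/6 = 3.8333

Step 2 — sample covariance S[i,j] = (1/(n-1)) · Σ_k (x_{k,i} - mean_i) · (x_{k,j} - mean_j), with n-1 = 5.
  S[X_1,X_1] = ((-0.8333)·(-0.8333) + (-0.8333)·(-0.8333) + (2.1667)·(2.1667) + (1.1667)·(1.1667) + (-2.8333)·(-2.8333) + (1.1667)·(1.1667)) / 5 = 16.8333/5 = 3.3667
  S[X_1,X_2] = ((-0.8333)·(-0.8333) + (-0.8333)·(1.1667) + (2.1667)·(0.1667) + (1.1667)·(-1.8333) + (-2.8333)·(-2.8333) + (1.1667)·(4.1667)) / 5 = 10.8333/5 = 2.1667
  S[X_2,X_2] = ((-0.8333)·(-0.8333) + (1.1667)·(1.1667) + (0.1667)·(0.1667) + (-1.8333)·(-1.8333) + (-2.8333)·(-2.8333) + (4.1667)·(4.1667)) / 5 = 30.8333/5 = 6.1667

S is symmetric (S[j,i] = S[i,j]). Assembling:

S = [[3.3667, 2.1667],
 [2.1667, 6.1667]]


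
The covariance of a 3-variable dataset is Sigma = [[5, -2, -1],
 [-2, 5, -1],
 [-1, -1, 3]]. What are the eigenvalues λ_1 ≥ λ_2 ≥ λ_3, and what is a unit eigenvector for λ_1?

Step 1 — characteristic polynomial p(λ) = det(λI - Sigma) = λ³ - tr·λ² + c_1·λ - det, where tr = trace, c_1 = sum of the principal 2×2 minors, det = det(Sigma):
  tr = 5 + 5 + 3 = 13,
  c_1 = (5·5 - (-2)²) + (5·3 - (-1)²) + (5·3 - (-1)²) = 21 + 14 + 14 = 49,
  det = 5·(5·3 - (-1)²) - (-2)·((-2)·3 - (-1)·(-1)) + (-1)·((-2)·(-1) - 5·(-1)) = 5·(14) - (-2)·(-7) + (-1)·(7) = 49.
  So p(λ) = λ³ - 13λ² + 49λ - 49.
Step 2 — look for an integer root (rational root theorem: any rational root is an integer divisor of 49). Testing λ = 7:
  p(7) = 343 - 637 + 343 - 49 = 0  ✓
  Dividing out (λ - 7): p(λ) = (λ - 7)(λ² - 6λ + 7).
Step 3 — remaining eigenvalues from the quadratic λ² - 6λ + 7 = 0:
  Δ = 6² - 4·7 = 36 - 28 = 8,  λ = (6 ± √8)/2 = (6 ± 2.8284)/2 ≈ 4.4142 or 1.5858.
  Sorted: λ_1 = 7,  λ_2 = 4.4142,  λ_3 = 1.5858  (check: sum = 13 = tr ✓).

Step 4 — unit eigenvector for λ_1 = 7: v spans the null space of (Sigma - λ_1 I), whose rows are
  r_1 = (-2, -2, -1),  r_2 = (-2, -2, -1),  r_3 = (-1, -1, -4).
  v is orthogonal to every row, so take v ∝ r_1 × r_3 = ((-2)·(-4) - (-1)·(-1), (-1)·(-1) - (-2)·(-4), (-2)·(-1) - (-2)·(-1)) = (7, -7, 0).
  Rescale (divide by 7): u = (1, -1, 0).
  ||u|| = √((1)² + (-1)² + (0)²) = √(2) ≈ 1.4142,  v_1 = u/||u|| ≈ (0.7071, -0.7071, 0) (||v_1|| = 1).

λ_1 = 7,  λ_2 = 4.4142,  λ_3 = 1.5858;  v_1 ≈ (0.7071, -0.7071, 0)


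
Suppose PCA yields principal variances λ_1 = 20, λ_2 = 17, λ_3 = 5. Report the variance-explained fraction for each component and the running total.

Step 1 — total variance = trace(Sigma) = Σ λ_i = 20 + 17 + 5 = 42.

Step 2 — fraction explained by component i = λ_i / Σ λ:
  PC1: 20/42 = 0.4762
  PC2: 17/42 = 0.4048
  PC3: 5/42 = 0.119

Step 3 — cumulative fraction after k components = (λ_1 + ... + λ_k) / Σ λ:
  k = 1: 20/42 = 0.4762
  k = 2: (20 + 17)/42 = 37/42 = 0.881
  k = 3: (20 + 17 + 5)/42 = 42/42 = 1

Summary (fraction, with percent):

explained: PC1 0.4762 (47.62%), PC2 0.4048 (40.48%), PC3 0.119 (11.9%);  cumulative: 0.4762, 0.881, 1


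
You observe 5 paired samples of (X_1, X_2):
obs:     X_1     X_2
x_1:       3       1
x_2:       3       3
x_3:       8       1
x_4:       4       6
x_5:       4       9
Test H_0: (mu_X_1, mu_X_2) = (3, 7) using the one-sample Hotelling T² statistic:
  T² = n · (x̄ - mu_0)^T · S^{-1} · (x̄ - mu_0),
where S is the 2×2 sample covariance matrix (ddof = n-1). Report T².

Step 1 — sample mean vector:
  mean(X_1) = (3 + 3 + 8 + 4 + 4) / 5 = 22/5 = 4.4
  mean(X_2) = (1 + 3 + 1 + 6 + 9) / 5 = 20/5 = 4
  x̄ = (4.4, 4),  deviation x̄ - mu_0 = (4.4, 4) - (3, 7) = (1.4, -3).

Step 2 — sample covariance matrix, S[i,j] = (1/(n-1)) · Σ_k (x_{k,i} - mean_i) · (x_{k,j} - mean_j), divisor n-1 = 4:
  S[X_1,X_1] = ((-1.4)·(-1.4) + (-1.4)·(-1.4) + (3.6)·(3.6) + (-0.4)·(-0.4) + (-0.4)·(-0.4)) / 4 = 17.2/4 = 4.3
  S[X_1,X_2] = ((-1.4)·(-3) + (-1.4)·(-1) + (3.6)·(-3) + (-0.4)·(2) + (-0.4)·(5)) / 4 = -8/4 = -2
  S[X_2,X_2] = ((-3)·(-3) + (-1)·(-1) + (-3)·(-3) + (2)·(2) + (5)·(5)) / 4 = 48/4 = 12
  S = [[4.3, -2],
 [-2, 12]].

Step 3 — invert S. det(S) = 4.3·12 - (-2)² = 47.6.
  S^{-1} = (1/det) · [[d, -b], [-b, a]] = [[0.2521, 0.042],
 [0.042, 0.0903]].

Step 4 — quadratic form (x̄ - mu_0)^T · S^{-1} · (x̄ - mu_0):
  S^{-1} · (x̄ - mu_0) = (0.2269, -0.2122),
  (x̄ - mu_0)^T · [...] = (1.4)·(0.2269) + (-3)·(-0.2122) = 0.9542.

Step 5 — scale by n: T² = 5 · 0.9542 = 4.771.

T² ≈ 4.771


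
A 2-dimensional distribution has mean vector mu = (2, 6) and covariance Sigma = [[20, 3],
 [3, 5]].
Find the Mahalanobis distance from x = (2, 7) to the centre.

Step 1 — centre the observation: (x - mu) = (0, 1).

Step 2 — invert Sigma. det(Sigma) = 20·5 - (3)² = 91.
  Sigma^{-1} = (1/det) · [[d, -b], [-b, a]] = [[0.0549, -0.033],
 [-0.033, 0.2198]].

Step 3 — form the quadratic (x - mu)^T · Sigma^{-1} · (x - mu):
  Sigma^{-1} · (x - mu) = (-0.033, 0.2198).
  (x - mu)^T · [Sigma^{-1} · (x - mu)] = (0)·(-0.033) + (1)·(0.2198) = 0.2198.

Step 4 — take square root: d = √(0.2198) ≈ 0.4688.

d(x, mu) = √(0.2198) ≈ 0.4688


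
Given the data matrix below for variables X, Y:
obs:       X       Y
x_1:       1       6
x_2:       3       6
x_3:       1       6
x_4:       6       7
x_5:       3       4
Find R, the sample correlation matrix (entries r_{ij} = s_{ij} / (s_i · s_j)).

Step 1 — column means:
  mean(X) = (1 + 3 + 1 + 6 + 3) / 5 = 14/5 = 2.8
  mean(Y) = (6 + 6 + 6 + 7 + 4) / 5 = 29/5 = 5.8

Step 2 — sample variances and covariances s[i,j] = (1/(n-1)) · Σ_k (x_{k,i} - mean_i) · (x_{k,j} - mean_j), with n-1 = 4:
  s[X,X] = ((-1.8)·(-1.8) + (0.2)·(0.2) + (-1.8)·(-1.8) + (3.2)·(3.2) + (0.2)·(0.2)) / 4 = 16.8/4 = 4.2
  s[X,Y] = ((-1.8)·(0.2) + (0.2)·(0.2) + (-1.8)·(0.2) + (3.2)·(1.2) + (0.2)·(-1.8)) / 4 = 2.8/4 = 0.7
  s[Y,Y] = ((0.2)·(0.2) + (0.2)·(0.2) + (0.2)·(0.2) + (1.2)·(1.2) + (-1.8)·(-1.8)) / 4 = 4.8/4 = 1.2
  Sample standard deviations s_i = √(s[i,i]):
  s(X) = √(4.2) = 2.0494
  s(Y) = √(1.2) = 1.0954

Step 3 — r_{ij} = s_{ij} / (s_i · s_j):
  r[X,X] = 1 (diagonal).
  r[X,Y] = 0.7 / (2.0494 · 1.0954) = 0.7 / 2.245 = 0.3118
  r[Y,Y] = 1 (diagonal).

R is symmetric with unit diagonal. Assembling:

R = [[1, 0.3118],
 [0.3118, 1]]


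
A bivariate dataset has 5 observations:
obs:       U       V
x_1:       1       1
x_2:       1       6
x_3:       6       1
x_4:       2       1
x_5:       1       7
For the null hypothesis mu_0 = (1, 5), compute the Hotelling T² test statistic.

Step 1 — sample mean vector:
  mean(U) = (1 + 1 + 6 + 2 + 1) / 5 = 11/5 = 2.2
  mean(V) = (1 + 6 + 1 + 1 + 7) / 5 = 16/5 = 3.2
  x̄ = (2.2, 3.2),  deviation x̄ - mu_0 = (2.2, 3.2) - (1, 5) = (1.2, -1.8).

Step 2 — sample covariance matrix, S[i,j] = (1/(n-1)) · Σ_k (x_{k,i} - mean_i) · (x_{k,j} - mean_j), divisor n-1 = 4:
  S[U,U] = ((-1.2)·(-1.2) + (-1.2)·(-1.2) + (3.8)·(3.8) + (-0.2)·(-0.2) + (-1.2)·(-1.2)) / 4 = 18.8/4 = 4.7
  S[U,V] = ((-1.2)·(-2.2) + (-1.2)·(2.8) + (3.8)·(-2.2) + (-0.2)·(-2.2) + (-1.2)·(3.8)) / 4 = -13.2/4 = -3.3
  S[V,V] = ((-2.2)·(-2.2) + (2.8)·(2.8) + (-2.2)·(-2.2) + (-2.2)·(-2.2) + (3.8)·(3.8)) / 4 = 36.8/4 = 9.2
  S = [[4.7, -3.3],
 [-3.3, 9.2]].

Step 3 — invert S. det(S) = 4.7·9.2 - (-3.3)² = 32.35.
  S^{-1} = (1/det) · [[d, -b], [-b, a]] = [[0.2844, 0.102],
 [0.102, 0.1453]].

Step 4 — quadratic form (x̄ - mu_0)^T · S^{-1} · (x̄ - mu_0):
  S^{-1} · (x̄ - mu_0) = (0.1577, -0.1391),
  (x̄ - mu_0)^T · [...] = (1.2)·(0.1577) + (-1.8)·(-0.1391) = 0.4396.

Step 5 — scale by n: T² = 5 · 0.4396 = 2.1978.

T² ≈ 2.1978


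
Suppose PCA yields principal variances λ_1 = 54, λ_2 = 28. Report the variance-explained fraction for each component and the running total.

Step 1 — total variance = trace(Sigma) = Σ λ_i = 54 + 28 = 82.

Step 2 — fraction explained by component i = λ_i / Σ λ:
  PC1: 54/82 = 0.6585
  PC2: 28/82 = 0.3415

Step 3 — cumulative fraction after k components = (λ_1 + ... + λ_k) / Σ λ:
  k = 1: 54/82 = 0.6585
  k = 2: (54 + 28)/82 = 82/82 = 1

Summary (fraction, with percent):

explained: PC1 0.6585 (65.85%), PC2 0.3415 (34.15%);  cumulative: 0.6585, 1


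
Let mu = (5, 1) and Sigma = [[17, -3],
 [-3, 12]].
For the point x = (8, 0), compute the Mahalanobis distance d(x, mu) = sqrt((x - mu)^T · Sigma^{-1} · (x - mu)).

Step 1 — centre the observation: (x - mu) = (3, -1).

Step 2 — invert Sigma. det(Sigma) = 17·12 - (-3)² = 195.
  Sigma^{-1} = (1/det) · [[d, -b], [-b, a]] = [[0.0615, 0.0154],
 [0.0154, 0.0872]].

Step 3 — form the quadratic (x - mu)^T · Sigma^{-1} · (x - mu):
  Sigma^{-1} · (x - mu) = (0.1692, -0.041).
  (x - mu)^T · [Sigma^{-1} · (x - mu)] = (3)·(0.1692) + (-1)·(-0.041) = 0.5487.

Step 4 — take square root: d = √(0.5487) ≈ 0.7408.

d(x, mu) = √(0.5487) ≈ 0.7408


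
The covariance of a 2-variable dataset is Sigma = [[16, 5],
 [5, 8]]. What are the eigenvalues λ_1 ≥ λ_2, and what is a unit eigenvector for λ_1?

Step 1 — characteristic polynomial of 2×2 Sigma:
  det(Sigma - λI) = λ² - trace · λ + det = 0.
  trace = 16 + 8 = 24, det = 16·8 - (5)² = 103.
Step 2 — discriminant:
  Δ = trace² - 4·det = 576 - 412 = 164.
Step 3 — eigenvalues:
  λ = (trace ± √Δ)/2 = (24 ± 12.8062)/2,
  λ_1 = 18.4031,  λ_2 = 5.5969.

Step 4 — unit eigenvector for λ_1: solve (Sigma - λ_1 I)v = 0. First row:
  (16 - 18.4031)·v_x + (5)·v_y = 0, i.e. (-2.4031)·v_x + (5)·v_y = 0,
  so v ∝ (b, λ_1 - a) = (5, 2.4031) = u.
  ||u|| = √((5)² + (2.4031)²) = √(30.775) ≈ 5.5475,
  v_1 = u/||u|| ≈ (0.9013, 0.4332) (||v_1|| = 1).

λ_1 = 18.4031,  λ_2 = 5.5969;  v_1 ≈ (0.9013, 0.4332)


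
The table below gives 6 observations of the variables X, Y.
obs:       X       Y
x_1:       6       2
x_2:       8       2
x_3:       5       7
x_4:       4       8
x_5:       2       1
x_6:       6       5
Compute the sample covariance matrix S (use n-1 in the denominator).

Step 1 — column means:
  mean(X) = (6 + 8 + 5 + 4 + 2 + 6) / 6 = 31/6 = 5.1667
  mean(Y) = (2 + 2 + 7 + 8 + 1 + 5) / 6 = 25/6 = 4.1667

Step 2 — sample covariance S[i,j] = (1/(n-1)) · Σ_k (x_{k,i} - mean_i) · (x_{k,j} - mean_j), with n-1 = 5.
  S[X,X] = ((0.8333)·(0.8333) + (2.8333)·(2.8333) + (-0.1667)·(-0.1667) + (-1.1667)·(-1.1667) + (-3.1667)·(-3.1667) + (0.8333)·(0.8333)) / 5 = 20.8333/5 = 4.1667
  S[X,Y] = ((0.8333)·(-2.1667) + (2.8333)·(-2.1667) + (-0.1667)·(2.8333) + (-1.1667)·(3.8333) + (-3.1667)·(-3.1667) + (0.8333)·(0.8333)) / 5 = -2.1667/5 = -0.4333
  S[Y,Y] = ((-2.1667)·(-2.1667) + (-2.1667)·(-2.1667) + (2.8333)·(2.8333) + (3.8333)·(3.8333) + (-3.1667)·(-3.1667) + (0.8333)·(0.8333)) / 5 = 42.8333/5 = 8.5667

S is symmetric (S[j,i] = S[i,j]). Assembling:

S = [[4.1667, -0.4333],
 [-0.4333, 8.5667]]


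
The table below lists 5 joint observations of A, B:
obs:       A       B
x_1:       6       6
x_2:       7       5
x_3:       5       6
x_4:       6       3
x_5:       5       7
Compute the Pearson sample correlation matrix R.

Step 1 — column means:
  mean(A) = (6 + 7 + 5 + 6 + 5) / 5 = 29/5 = 5.8
  mean(B) = (6 + 5 + 6 + 3 + 7) / 5 = 27/5 = 5.4

Step 2 — sample variances and covariances s[i,j] = (1/(n-1)) · Σ_k (x_{k,i} - mean_i) · (x_{k,j} - mean_j), with n-1 = 4:
  s[A,A] = ((0.2)·(0.2) + (1.2)·(1.2) + (-0.8)·(-0.8) + (0.2)·(0.2) + (-0.8)·(-0.8)) / 4 = 2.8/4 = 0.7
  s[A,B] = ((0.2)·(0.6) + (1.2)·(-0.4) + (-0.8)·(0.6) + (0.2)·(-2.4) + (-0.8)·(1.6)) / 4 = -2.6/4 = -0.65
  s[B,B] = ((0.6)·(0.6) + (-0.4)·(-0.4) + (0.6)·(0.6) + (-2.4)·(-2.4) + (1.6)·(1.6)) / 4 = 9.2/4 = 2.3
  Sample standard deviations s_i = √(s[i,i]):
  s(A) = √(0.7) = 0.8367
  s(B) = √(2.3) = 1.5166

Step 3 — r_{ij} = s_{ij} / (s_i · s_j):
  r[A,A] = 1 (diagonal).
  r[A,B] = -0.65 / (0.8367 · 1.5166) = -0.65 / 1.2689 = -0.5123
  r[B,B] = 1 (diagonal).

R is symmetric with unit diagonal. Assembling:

R = [[1, -0.5123],
 [-0.5123, 1]]


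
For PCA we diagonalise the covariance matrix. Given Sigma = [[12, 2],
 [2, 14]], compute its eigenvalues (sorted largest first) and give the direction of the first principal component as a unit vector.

Step 1 — characteristic polynomial of 2×2 Sigma:
  det(Sigma - λI) = λ² - trace · λ + det = 0.
  trace = 12 + 14 = 26, det = 12·14 - (2)² = 164.
Step 2 — discriminant:
  Δ = trace² - 4·det = 676 - 656 = 20.
Step 3 — eigenvalues:
  λ = (trace ± √Δ)/2 = (26 ± 4.4721)/2,
  λ_1 = 15.2361,  λ_2 = 10.7639.

Step 4 — unit eigenvector for λ_1: solve (Sigma - λ_1 I)v = 0. First row:
  (12 - 15.2361)·v_x + (2)·v_y = 0, i.e. (-3.2361)·v_x + (2)·v_y = 0,
  so v ∝ (b, λ_1 - a) = (2, 3.2361) = u.
  ||u|| = √((2)² + (3.2361)²) = √(14.4721) ≈ 3.8042,
  v_1 = u/||u|| ≈ (0.5257, 0.8507) (||v_1|| = 1).

λ_1 = 15.2361,  λ_2 = 10.7639;  v_1 ≈ (0.5257, 0.8507)


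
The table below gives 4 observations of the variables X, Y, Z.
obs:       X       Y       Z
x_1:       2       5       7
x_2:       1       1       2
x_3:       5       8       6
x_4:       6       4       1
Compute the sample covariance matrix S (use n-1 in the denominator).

Step 1 — column means:
  mean(X) = (2 + 1 + 5 + 6) / 4 = 14/4 = 3.5
  mean(Y) = (5 + 1 + 8 + 4) / 4 = 18/4 = 4.5
  mean(Z) = (7 + 2 + 6 + 1) / 4 = 16/4 = 4

Step 2 — sample covariance S[i,j] = (1/(n-1)) · Σ_k (x_{k,i} - mean_i) · (x_{k,j} - mean_j), with n-1 = 3.
  S[X,X] = ((-1.5)·(-1.5) + (-2.5)·(-2.5) + (1.5)·(1.5) + (2.5)·(2.5)) / 3 = 17/3 = 5.6667
  S[X,Y] = ((-1.5)·(0.5) + (-2.5)·(-3.5) + (1.5)·(3.5) + (2.5)·(-0.5)) / 3 = 12/3 = 4
  S[X,Z] = ((-1.5)·(3) + (-2.5)·(-2) + (1.5)·(2) + (2.5)·(-3)) / 3 = -4/3 = -1.3333
  S[Y,Y] = ((0.5)·(0.5) + (-3.5)·(-3.5) + (3.5)·(3.5) + (-0.5)·(-0.5)) / 3 = 25/3 = 8.3333
  S[Y,Z] = ((0.5)·(3) + (-3.5)·(-2) + (3.5)·(2) + (-0.5)·(-3)) / 3 = 17/3 = 5.6667
  S[Z,Z] = ((3)·(3) + (-2)·(-2) + (2)·(2) + (-3)·(-3)) / 3 = 26/3 = 8.6667

S is symmetric (S[j,i] = S[i,j]). Assembling:

S = [[5.6667, 4, -1.3333],
 [4, 8.3333, 5.6667],
 [-1.3333, 5.6667, 8.6667]]


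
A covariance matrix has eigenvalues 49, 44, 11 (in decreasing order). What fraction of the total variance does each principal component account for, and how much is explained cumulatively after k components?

Step 1 — total variance = trace(Sigma) = Σ λ_i = 49 + 44 + 11 = 104.

Step 2 — fraction explained by component i = λ_i / Σ λ:
  PC1: 49/104 = 0.4712
  PC2: 44/104 = 0.4231
  PC3: 11/104 = 0.1058

Step 3 — cumulative fraction after k components = (λ_1 + ... + λ_k) / Σ λ:
  k = 1: 49/104 = 0.4712
  k = 2: (49 + 44)/104 = 93/104 = 0.8942
  k = 3: (49 + 44 + 11)/104 = 104/104 = 1

Summary (fraction, with percent):

explained: PC1 0.4712 (47.12%), PC2 0.4231 (42.31%), PC3 0.1058 (10.58%);  cumulative: 0.4712, 0.8942, 1
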